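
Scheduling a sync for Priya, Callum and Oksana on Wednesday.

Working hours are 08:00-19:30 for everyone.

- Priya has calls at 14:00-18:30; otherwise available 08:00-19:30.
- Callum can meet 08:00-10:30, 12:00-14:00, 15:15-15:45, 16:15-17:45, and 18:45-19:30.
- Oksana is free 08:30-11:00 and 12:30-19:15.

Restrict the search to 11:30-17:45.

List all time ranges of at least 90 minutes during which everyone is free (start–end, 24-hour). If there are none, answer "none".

Priya free within 08:00–19:30: 08:00–14:00, 18:30–19:30.
Priya ∩ Callum: 08:00–10:30, 12:00–14:00, 18:45–19:30.
Priya ∩ Callum ∩ Oksana: 08:30–10:30, 12:30–14:00, 18:45–19:15.
Restricted to 11:30–17:45: 12:30–14:00.
Windows ≥ 90 min: 12:30–14:00.

12:30–14:00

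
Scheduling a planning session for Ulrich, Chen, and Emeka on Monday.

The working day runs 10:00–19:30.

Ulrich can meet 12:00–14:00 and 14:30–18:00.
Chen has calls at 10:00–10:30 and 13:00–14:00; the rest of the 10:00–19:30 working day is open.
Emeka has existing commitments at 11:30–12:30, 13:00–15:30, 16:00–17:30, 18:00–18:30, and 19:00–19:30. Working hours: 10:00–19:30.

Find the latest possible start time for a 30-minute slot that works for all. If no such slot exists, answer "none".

17:30

Chen free within 10:00–19:30: 10:30–13:00, 14:00–19:30.
Emeka free within 10:00–19:30: 10:00–11:30, 12:30–13:00, 15:30–16:00, 17:30–18:00, 18:30–19:00.
Ulrich ∩ Chen: 12:00–13:00, 14:30–18:00.
Ulrich ∩ Chen ∩ Emeka: 12:30–13:00, 15:30–16:00, 17:30–18:00.
Windows ≥ 30 min: 12:30–13:00, 15:30–16:00, 17:30–18:00.
Latest start in the last window 17:30–18:00 is 18:00 − 30 min = 17:30.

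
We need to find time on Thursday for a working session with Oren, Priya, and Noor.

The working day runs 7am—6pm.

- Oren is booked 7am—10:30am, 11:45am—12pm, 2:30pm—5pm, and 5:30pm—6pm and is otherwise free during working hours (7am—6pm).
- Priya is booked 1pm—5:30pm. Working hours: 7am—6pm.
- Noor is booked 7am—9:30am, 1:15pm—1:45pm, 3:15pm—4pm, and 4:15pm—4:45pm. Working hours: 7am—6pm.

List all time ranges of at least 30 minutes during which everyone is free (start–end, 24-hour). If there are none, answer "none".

10:30–11:45, 12:00–13:00

Oren free within 07:00–18:00: 10:30–11:45, 12:00–14:30, 17:00–17:30.
Priya free within 07:00–18:00: 07:00–13:00, 17:30–18:00.
Noor free within 07:00–18:00: 09:30–13:15, 13:45–15:15, 16:00–16:15, 16:45–18:00.
Oren ∩ Priya: 10:30–11:45, 12:00–13:00.
Oren ∩ Priya ∩ Noor: 10:30–11:45, 12:00–13:00.
Windows ≥ 30 min: 10:30–11:45, 12:00–13:00.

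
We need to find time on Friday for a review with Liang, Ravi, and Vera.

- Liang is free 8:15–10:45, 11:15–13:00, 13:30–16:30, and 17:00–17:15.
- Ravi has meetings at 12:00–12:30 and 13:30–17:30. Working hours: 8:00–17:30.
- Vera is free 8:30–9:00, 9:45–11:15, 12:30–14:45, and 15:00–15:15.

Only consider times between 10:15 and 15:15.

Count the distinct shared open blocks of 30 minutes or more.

2

Ravi free within 08:00–17:30: 08:00–12:00, 12:30–13:30.
Liang ∩ Ravi: 08:15–10:45, 11:15–12:00, 12:30–13:00.
Liang ∩ Ravi ∩ Vera: 08:30–09:00, 09:45–10:45, 12:30–13:00.
Restricted to 10:15–15:15: 10:15–10:45, 12:30–13:00.
Windows ≥ 30 min: 10:15–10:45, 12:30–13:00.
That's 2 windows.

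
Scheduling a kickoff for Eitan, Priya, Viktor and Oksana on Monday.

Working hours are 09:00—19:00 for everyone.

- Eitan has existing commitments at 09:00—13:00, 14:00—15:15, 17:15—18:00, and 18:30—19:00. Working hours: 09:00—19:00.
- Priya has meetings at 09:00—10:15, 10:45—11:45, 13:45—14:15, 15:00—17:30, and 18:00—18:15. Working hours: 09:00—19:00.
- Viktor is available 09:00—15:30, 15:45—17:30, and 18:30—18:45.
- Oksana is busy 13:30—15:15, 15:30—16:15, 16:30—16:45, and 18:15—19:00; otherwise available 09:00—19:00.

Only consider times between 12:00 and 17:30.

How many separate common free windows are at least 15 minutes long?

1

Eitan free within 09:00–19:00: 13:00–14:00, 15:15–17:15, 18:00–18:30.
Priya free within 09:00–19:00: 10:15–10:45, 11:45–13:45, 14:15–15:00, 17:30–18:00, 18:15–19:00.
Oksana free within 09:00–19:00: 09:00–13:30, 15:15–15:30, 16:15–16:30, 16:45–18:15.
Eitan ∩ Priya: 13:00–13:45, 18:15–18:30.
Eitan ∩ Priya ∩ Viktor: 13:00–13:45.
Eitan ∩ Priya ∩ Viktor ∩ Oksana: 13:00–13:30.
Restricted to 12:00–17:30: 13:00–13:30.
Windows ≥ 15 min: 13:00–13:30.
That's 1 window.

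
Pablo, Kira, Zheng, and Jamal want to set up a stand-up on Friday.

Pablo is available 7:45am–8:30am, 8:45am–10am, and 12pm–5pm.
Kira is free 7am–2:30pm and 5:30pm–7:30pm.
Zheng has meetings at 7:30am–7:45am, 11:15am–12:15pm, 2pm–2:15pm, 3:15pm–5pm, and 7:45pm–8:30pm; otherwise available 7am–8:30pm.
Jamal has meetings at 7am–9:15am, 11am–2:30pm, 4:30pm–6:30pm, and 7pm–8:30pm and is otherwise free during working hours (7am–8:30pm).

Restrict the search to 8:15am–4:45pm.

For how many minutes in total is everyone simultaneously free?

45 minutes

Zheng free within 07:00–20:30: 07:00–07:30, 07:45–11:15, 12:15–14:00, 14:15–15:15, 17:00–19:45.
Jamal free within 07:00–20:30: 09:15–11:00, 14:30–16:30, 18:30–19:00.
Pablo ∩ Kira: 07:45–08:30, 08:45–10:00, 12:00–14:30.
Pablo ∩ Kira ∩ Zheng: 07:45–08:30, 08:45–10:00, 12:15–14:00, 14:15–14:30.
Pablo ∩ Kira ∩ Zheng ∩ Jamal: 09:15–10:00.
Restricted to 08:15–16:45: 09:15–10:00.
Total common minutes: 45.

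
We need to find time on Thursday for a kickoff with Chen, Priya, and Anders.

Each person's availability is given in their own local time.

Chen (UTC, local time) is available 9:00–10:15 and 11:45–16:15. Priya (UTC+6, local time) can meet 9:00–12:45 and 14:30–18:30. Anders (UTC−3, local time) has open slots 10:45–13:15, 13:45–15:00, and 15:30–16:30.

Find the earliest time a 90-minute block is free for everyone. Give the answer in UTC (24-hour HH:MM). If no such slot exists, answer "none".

none

Chen → UTC: 09:00–10:15, 11:45–16:15.
Priya → UTC: 03:00–06:45, 08:30–12:30.
Anders → UTC: 13:45–16:15, 16:45–18:00, 18:30–19:30.
Chen ∩ Priya: 09:00–10:15, 11:45–12:30.
Chen ∩ Priya ∩ Anders: (none).
Windows ≥ 90 min: (none).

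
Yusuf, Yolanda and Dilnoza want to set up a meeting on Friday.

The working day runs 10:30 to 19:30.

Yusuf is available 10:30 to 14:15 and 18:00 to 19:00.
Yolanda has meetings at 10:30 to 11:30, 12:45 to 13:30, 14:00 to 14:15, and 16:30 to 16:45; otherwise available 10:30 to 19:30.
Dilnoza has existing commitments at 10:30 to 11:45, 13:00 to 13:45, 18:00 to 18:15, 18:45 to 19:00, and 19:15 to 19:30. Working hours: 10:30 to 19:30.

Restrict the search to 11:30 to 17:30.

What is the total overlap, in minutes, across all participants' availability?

75 minutes

Yolanda free within 10:30–19:30: 11:30–12:45, 13:30–14:00, 14:15–16:30, 16:45–19:30.
Dilnoza free within 10:30–19:30: 11:45–13:00, 13:45–18:00, 18:15–18:45, 19:00–19:15.
Yusuf ∩ Yolanda: 11:30–12:45, 13:30–14:00, 18:00–19:00.
Yusuf ∩ Yolanda ∩ Dilnoza: 11:45–12:45, 13:45–14:00, 18:15–18:45.
Restricted to 11:30–17:30: 11:45–12:45, 13:45–14:00.
Total common minutes: 60 + 15 = 75.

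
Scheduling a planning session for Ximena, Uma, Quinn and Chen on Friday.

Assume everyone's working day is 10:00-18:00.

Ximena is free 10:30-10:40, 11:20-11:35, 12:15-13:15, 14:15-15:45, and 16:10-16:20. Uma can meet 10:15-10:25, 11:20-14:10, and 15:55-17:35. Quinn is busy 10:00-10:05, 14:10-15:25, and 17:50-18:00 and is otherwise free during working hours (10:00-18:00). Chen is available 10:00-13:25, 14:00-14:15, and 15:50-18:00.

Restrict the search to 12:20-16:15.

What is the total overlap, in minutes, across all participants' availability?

60 minutes

Quinn free within 10:00–18:00: 10:05–14:10, 15:25–17:50.
Ximena ∩ Uma: 11:20–11:35, 12:15–13:15, 16:10–16:20.
Ximena ∩ Uma ∩ Quinn: 11:20–11:35, 12:15–13:15, 16:10–16:20.
Ximena ∩ Uma ∩ Quinn ∩ Chen: 11:20–11:35, 12:15–13:15, 16:10–16:20.
Restricted to 12:20–16:15: 12:20–13:15, 16:10–16:15.
Total common minutes: 55 + 5 = 60.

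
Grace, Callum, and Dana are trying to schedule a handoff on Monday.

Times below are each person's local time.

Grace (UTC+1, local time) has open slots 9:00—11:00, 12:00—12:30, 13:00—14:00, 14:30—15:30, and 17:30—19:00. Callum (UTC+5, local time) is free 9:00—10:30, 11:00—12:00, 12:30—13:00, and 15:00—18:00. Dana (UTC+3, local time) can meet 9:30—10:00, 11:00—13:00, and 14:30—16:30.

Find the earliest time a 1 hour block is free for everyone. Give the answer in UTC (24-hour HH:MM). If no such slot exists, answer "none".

12:00

Grace → UTC: 08:00–10:00, 11:00–11:30, 12:00–13:00, 13:30–14:30, 16:30–18:00.
Callum → UTC: 04:00–05:30, 06:00–07:00, 07:30–08:00, 10:00–13:00.
Dana → UTC: 06:30–07:00, 08:00–10:00, 11:30–13:30.
Grace ∩ Callum: 11:00–11:30, 12:00–13:00.
Grace ∩ Callum ∩ Dana: 12:00–13:00.
Windows ≥ 60 min: 12:00–13:00.
Earliest such window starts at 12:00.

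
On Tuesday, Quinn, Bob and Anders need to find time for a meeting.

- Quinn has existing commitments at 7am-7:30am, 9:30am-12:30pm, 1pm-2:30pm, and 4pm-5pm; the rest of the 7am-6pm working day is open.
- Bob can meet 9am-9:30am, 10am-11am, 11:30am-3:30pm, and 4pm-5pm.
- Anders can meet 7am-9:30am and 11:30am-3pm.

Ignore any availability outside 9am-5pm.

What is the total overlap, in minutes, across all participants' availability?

Quinn free within 07:00–18:00: 07:30–09:30, 12:30–13:00, 14:30–16:00, 17:00–18:00.
Quinn ∩ Bob: 09:00–09:30, 12:30–13:00, 14:30–15:30.
Quinn ∩ Bob ∩ Anders: 09:00–09:30, 12:30–13:00, 14:30–15:00.
Restricted to 09:00–17:00: 09:00–09:30, 12:30–13:00, 14:30–15:00.
Total common minutes: 30 + 30 + 30 = 90.

90 minutes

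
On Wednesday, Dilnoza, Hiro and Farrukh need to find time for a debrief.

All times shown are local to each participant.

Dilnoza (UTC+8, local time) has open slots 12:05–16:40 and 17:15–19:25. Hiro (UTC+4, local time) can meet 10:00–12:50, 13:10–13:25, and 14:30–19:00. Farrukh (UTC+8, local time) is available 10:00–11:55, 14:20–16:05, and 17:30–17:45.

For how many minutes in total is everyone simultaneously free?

105 minutes

Dilnoza → UTC: 04:05–08:40, 09:15–11:25.
Hiro → UTC: 06:00–08:50, 09:10–09:25, 10:30–15:00.
Farrukh → UTC: 02:00–03:55, 06:20–08:05, 09:30–09:45.
Dilnoza ∩ Hiro: 06:00–08:40, 09:15–09:25, 10:30–11:25.
Dilnoza ∩ Hiro ∩ Farrukh: 06:20–08:05.
Total common minutes: 105.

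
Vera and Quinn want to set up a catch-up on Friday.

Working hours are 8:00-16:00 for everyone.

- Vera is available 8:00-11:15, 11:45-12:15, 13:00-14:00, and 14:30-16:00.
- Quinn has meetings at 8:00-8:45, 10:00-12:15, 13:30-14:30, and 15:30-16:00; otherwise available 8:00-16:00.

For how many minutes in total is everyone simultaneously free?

Quinn free within 08:00–16:00: 08:45–10:00, 12:15–13:30, 14:30–15:30.
Vera ∩ Quinn: 08:45–10:00, 13:00–13:30, 14:30–15:30.
Total common minutes: 75 + 30 + 60 = 165.

165 minutes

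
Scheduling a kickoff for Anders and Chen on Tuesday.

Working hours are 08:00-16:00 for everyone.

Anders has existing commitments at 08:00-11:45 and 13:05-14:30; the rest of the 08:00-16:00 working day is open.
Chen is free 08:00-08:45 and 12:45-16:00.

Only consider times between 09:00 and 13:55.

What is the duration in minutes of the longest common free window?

Anders free within 08:00–16:00: 11:45–13:05, 14:30–16:00.
Anders ∩ Chen: 12:45–13:05, 14:30–16:00.
Restricted to 09:00–13:55: 12:45–13:05.
Single common window of 20 minutes.

20 minutes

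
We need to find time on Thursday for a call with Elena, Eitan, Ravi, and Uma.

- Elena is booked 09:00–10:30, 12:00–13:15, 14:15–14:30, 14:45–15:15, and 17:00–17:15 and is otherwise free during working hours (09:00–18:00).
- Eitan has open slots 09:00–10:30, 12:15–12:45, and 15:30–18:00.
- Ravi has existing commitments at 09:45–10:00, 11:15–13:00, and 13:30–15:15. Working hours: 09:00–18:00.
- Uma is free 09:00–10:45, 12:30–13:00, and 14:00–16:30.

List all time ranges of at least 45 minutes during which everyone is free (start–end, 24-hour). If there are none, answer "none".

Elena free within 09:00–18:00: 10:30–12:00, 13:15–14:15, 14:30–14:45, 15:15–17:00, 17:15–18:00.
Ravi free within 09:00–18:00: 09:00–09:45, 10:00–11:15, 13:00–13:30, 15:15–18:00.
Elena ∩ Eitan: 15:30–17:00, 17:15–18:00.
Elena ∩ Eitan ∩ Ravi: 15:30–17:00, 17:15–18:00.
Elena ∩ Eitan ∩ Ravi ∩ Uma: 15:30–16:30.
Windows ≥ 45 min: 15:30–16:30.

15:30–16:30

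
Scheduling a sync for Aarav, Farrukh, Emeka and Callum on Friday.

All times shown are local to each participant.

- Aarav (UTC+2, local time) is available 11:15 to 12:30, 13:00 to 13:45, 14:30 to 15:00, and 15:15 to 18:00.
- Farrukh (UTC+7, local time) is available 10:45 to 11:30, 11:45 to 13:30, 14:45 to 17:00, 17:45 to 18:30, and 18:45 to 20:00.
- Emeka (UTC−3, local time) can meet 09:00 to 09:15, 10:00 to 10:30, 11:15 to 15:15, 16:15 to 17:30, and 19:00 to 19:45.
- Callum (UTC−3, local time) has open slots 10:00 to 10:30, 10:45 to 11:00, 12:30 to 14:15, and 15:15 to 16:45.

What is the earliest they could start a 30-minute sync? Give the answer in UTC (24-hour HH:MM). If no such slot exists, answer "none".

Aarav → UTC: 09:15–10:30, 11:00–11:45, 12:30–13:00, 13:15–16:00.
Farrukh → UTC: 03:45–04:30, 04:45–06:30, 07:45–10:00, 10:45–11:30, 11:45–13:00.
Emeka → UTC: 12:00–12:15, 13:00–13:30, 14:15–18:15, 19:15–20:30, 22:00–22:45.
Callum → UTC: 13:00–13:30, 13:45–14:00, 15:30–17:15, 18:15–19:45.
Aarav ∩ Farrukh: 09:15–10:00, 11:00–11:30, 12:30–13:00.
Aarav ∩ Farrukh ∩ Emeka: (none).
Aarav ∩ Farrukh ∩ Emeka ∩ Callum: (none).
Windows ≥ 30 min: (none).

none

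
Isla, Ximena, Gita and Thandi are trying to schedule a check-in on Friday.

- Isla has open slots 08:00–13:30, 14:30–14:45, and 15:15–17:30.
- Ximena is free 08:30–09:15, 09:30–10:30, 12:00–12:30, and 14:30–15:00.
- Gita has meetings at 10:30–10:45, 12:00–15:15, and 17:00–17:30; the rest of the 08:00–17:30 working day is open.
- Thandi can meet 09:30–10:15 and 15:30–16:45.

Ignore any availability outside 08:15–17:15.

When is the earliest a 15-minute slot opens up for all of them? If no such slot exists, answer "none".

09:30

Gita free within 08:00–17:30: 08:00–10:30, 10:45–12:00, 15:15–17:00.
Isla ∩ Ximena: 08:30–09:15, 09:30–10:30, 12:00–12:30, 14:30–14:45.
Isla ∩ Ximena ∩ Gita: 08:30–09:15, 09:30–10:30.
Isla ∩ Ximena ∩ Gita ∩ Thandi: 09:30–10:15.
Restricted to 08:15–17:15: 09:30–10:15.
Windows ≥ 15 min: 09:30–10:15.
Earliest such window starts at 09:30.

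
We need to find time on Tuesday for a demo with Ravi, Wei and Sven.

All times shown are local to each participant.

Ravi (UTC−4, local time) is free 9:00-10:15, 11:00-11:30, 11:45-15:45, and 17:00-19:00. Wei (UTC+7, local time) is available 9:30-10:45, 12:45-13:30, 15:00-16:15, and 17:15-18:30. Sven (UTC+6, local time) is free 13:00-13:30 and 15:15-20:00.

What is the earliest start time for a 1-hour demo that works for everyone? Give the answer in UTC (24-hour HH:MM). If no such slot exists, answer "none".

none

Ravi → UTC: 13:00–14:15, 15:00–15:30, 15:45–19:45, 21:00–23:00.
Wei → UTC: 02:30–03:45, 05:45–06:30, 08:00–09:15, 10:15–11:30.
Sven → UTC: 07:00–07:30, 09:15–14:00.
Ravi ∩ Wei: (none).
Ravi ∩ Wei ∩ Sven: (none).
Windows ≥ 60 min: (none).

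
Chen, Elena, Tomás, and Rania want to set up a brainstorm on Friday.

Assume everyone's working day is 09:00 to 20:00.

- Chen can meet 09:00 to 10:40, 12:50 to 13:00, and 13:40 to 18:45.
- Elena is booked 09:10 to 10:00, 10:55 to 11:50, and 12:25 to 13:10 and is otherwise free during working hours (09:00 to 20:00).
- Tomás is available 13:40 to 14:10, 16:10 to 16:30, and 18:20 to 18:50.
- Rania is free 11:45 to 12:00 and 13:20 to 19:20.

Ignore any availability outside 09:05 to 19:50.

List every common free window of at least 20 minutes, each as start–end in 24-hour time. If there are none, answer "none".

Elena free within 09:00–20:00: 09:00–09:10, 10:00–10:55, 11:50–12:25, 13:10–20:00.
Chen ∩ Elena: 09:00–09:10, 10:00–10:40, 13:40–18:45.
Chen ∩ Elena ∩ Tomás: 13:40–14:10, 16:10–16:30, 18:20–18:45.
Chen ∩ Elena ∩ Tomás ∩ Rania: 13:40–14:10, 16:10–16:30, 18:20–18:45.
Restricted to 09:05–19:50: 13:40–14:10, 16:10–16:30, 18:20–18:45.
Windows ≥ 20 min: 13:40–14:10, 16:10–16:30, 18:20–18:45.

13:40–14:10, 16:10–16:30, 18:20–18:45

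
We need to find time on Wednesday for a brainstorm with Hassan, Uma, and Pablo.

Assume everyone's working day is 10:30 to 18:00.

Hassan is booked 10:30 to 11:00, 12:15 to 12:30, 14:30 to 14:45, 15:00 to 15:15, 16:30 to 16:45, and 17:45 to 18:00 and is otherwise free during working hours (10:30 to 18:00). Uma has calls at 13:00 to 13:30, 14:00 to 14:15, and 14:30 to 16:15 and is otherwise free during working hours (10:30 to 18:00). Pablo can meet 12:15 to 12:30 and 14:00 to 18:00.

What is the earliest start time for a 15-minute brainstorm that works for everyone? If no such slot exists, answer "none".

14:15

Hassan free within 10:30–18:00: 11:00–12:15, 12:30–14:30, 14:45–15:00, 15:15–16:30, 16:45–17:45.
Uma free within 10:30–18:00: 10:30–13:00, 13:30–14:00, 14:15–14:30, 16:15–18:00.
Hassan ∩ Uma: 11:00–12:15, 12:30–13:00, 13:30–14:00, 14:15–14:30, 16:15–16:30, 16:45–17:45.
Hassan ∩ Uma ∩ Pablo: 14:15–14:30, 16:15–16:30, 16:45–17:45.
Windows ≥ 15 min: 14:15–14:30, 16:15–16:30, 16:45–17:45.
Earliest such window starts at 14:15.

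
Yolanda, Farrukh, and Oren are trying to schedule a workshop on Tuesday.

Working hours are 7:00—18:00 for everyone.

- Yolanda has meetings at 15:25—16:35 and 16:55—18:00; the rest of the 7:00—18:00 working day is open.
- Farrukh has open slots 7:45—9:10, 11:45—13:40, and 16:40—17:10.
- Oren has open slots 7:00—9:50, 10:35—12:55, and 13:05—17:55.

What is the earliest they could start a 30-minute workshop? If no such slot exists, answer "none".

07:45

Yolanda free within 07:00–18:00: 07:00–15:25, 16:35–16:55.
Yolanda ∩ Farrukh: 07:45–09:10, 11:45–13:40, 16:40–16:55.
Yolanda ∩ Farrukh ∩ Oren: 07:45–09:10, 11:45–12:55, 13:05–13:40, 16:40–16:55.
Windows ≥ 30 min: 07:45–09:10, 11:45–12:55, 13:05–13:40.
Earliest such window starts at 07:45.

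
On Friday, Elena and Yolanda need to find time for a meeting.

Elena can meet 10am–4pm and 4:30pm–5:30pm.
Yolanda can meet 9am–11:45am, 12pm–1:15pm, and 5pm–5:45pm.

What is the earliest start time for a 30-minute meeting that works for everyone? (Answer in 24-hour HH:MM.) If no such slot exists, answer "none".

Elena ∩ Yolanda: 10:00–11:45, 12:00–13:15, 17:00–17:30.
Windows ≥ 30 min: 10:00–11:45, 12:00–13:15, 17:00–17:30.
Earliest such window starts at 10:00.

10:00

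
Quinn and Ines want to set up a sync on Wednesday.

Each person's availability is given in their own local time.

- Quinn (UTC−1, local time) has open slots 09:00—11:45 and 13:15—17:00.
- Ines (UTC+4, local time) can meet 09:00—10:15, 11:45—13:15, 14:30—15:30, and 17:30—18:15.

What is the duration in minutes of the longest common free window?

60 minutes

Quinn → UTC: 10:00–12:45, 14:15–18:00.
Ines → UTC: 05:00–06:15, 07:45–09:15, 10:30–11:30, 13:30–14:15.
Quinn ∩ Ines: 10:30–11:30.
Single common window of 60 minutes.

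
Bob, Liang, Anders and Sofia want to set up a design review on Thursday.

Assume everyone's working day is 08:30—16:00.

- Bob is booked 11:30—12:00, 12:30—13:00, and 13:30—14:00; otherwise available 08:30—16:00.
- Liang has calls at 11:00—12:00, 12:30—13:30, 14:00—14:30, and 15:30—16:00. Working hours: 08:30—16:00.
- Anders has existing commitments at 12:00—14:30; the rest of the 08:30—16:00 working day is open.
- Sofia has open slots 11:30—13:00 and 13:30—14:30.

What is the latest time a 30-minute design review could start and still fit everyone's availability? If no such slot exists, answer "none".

none

Bob free within 08:30–16:00: 08:30–11:30, 12:00–12:30, 13:00–13:30, 14:00–16:00.
Liang free within 08:30–16:00: 08:30–11:00, 12:00–12:30, 13:30–14:00, 14:30–15:30.
Anders free within 08:30–16:00: 08:30–12:00, 14:30–16:00.
Bob ∩ Liang: 08:30–11:00, 12:00–12:30, 14:30–15:30.
Bob ∩ Liang ∩ Anders: 08:30–11:00, 14:30–15:30.
Bob ∩ Liang ∩ Anders ∩ Sofia: (none).
Windows ≥ 30 min: (none).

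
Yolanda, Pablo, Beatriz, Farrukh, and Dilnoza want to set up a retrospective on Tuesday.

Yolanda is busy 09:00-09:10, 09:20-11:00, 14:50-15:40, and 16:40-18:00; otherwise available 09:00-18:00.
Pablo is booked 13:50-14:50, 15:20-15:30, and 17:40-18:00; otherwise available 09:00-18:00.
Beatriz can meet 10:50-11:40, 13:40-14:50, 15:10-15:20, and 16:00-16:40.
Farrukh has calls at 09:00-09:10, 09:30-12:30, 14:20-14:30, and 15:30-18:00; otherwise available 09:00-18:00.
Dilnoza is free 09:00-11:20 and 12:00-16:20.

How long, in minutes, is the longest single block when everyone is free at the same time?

10 minutes

Yolanda free within 09:00–18:00: 09:10–09:20, 11:00–14:50, 15:40–16:40.
Pablo free within 09:00–18:00: 09:00–13:50, 14:50–15:20, 15:30–17:40.
Farrukh free within 09:00–18:00: 09:10–09:30, 12:30–14:20, 14:30–15:30.
Yolanda ∩ Pablo: 09:10–09:20, 11:00–13:50, 15:40–16:40.
Yolanda ∩ Pablo ∩ Beatriz: 11:00–11:40, 13:40–13:50, 16:00–16:40.
Yolanda ∩ Pablo ∩ Beatriz ∩ Farrukh: 13:40–13:50.
Yolanda ∩ Pablo ∩ Beatriz ∩ Farrukh ∩ Dilnoza: 13:40–13:50.
Single common window of 10 minutes.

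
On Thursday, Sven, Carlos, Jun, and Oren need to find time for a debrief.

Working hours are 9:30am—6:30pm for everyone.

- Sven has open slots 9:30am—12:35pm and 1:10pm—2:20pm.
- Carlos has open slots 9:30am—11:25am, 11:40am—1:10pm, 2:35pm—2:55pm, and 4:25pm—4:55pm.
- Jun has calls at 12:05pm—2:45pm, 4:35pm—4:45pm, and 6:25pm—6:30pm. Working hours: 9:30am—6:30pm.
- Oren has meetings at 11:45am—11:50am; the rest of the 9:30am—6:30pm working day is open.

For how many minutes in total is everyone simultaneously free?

135 minutes

Jun free within 09:30–18:30: 09:30–12:05, 14:45–16:35, 16:45–18:25.
Oren free within 09:30–18:30: 09:30–11:45, 11:50–18:30.
Sven ∩ Carlos: 09:30–11:25, 11:40–12:35.
Sven ∩ Carlos ∩ Jun: 09:30–11:25, 11:40–12:05.
Sven ∩ Carlos ∩ Jun ∩ Oren: 09:30–11:25, 11:40–11:45, 11:50–12:05.
Total common minutes: 115 + 5 + 15 = 135.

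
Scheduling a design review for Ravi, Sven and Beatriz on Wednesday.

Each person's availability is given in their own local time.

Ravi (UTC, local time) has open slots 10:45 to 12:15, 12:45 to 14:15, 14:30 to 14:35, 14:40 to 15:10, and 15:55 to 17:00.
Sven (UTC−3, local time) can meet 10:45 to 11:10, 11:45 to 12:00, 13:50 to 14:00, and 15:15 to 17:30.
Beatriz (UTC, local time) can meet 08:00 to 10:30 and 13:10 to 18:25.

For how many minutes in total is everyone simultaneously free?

Ravi → UTC: 10:45–12:15, 12:45–14:15, 14:30–14:35, 14:40–15:10, 15:55–17:00.
Sven → UTC: 13:45–14:10, 14:45–15:00, 16:50–17:00, 18:15–20:30.
Beatriz → UTC: 08:00–10:30, 13:10–18:25.
Ravi ∩ Sven: 13:45–14:10, 14:45–15:00, 16:50–17:00.
Ravi ∩ Sven ∩ Beatriz: 13:45–14:10, 14:45–15:00, 16:50–17:00.
Total common minutes: 25 + 15 + 10 = 50.

50 minutes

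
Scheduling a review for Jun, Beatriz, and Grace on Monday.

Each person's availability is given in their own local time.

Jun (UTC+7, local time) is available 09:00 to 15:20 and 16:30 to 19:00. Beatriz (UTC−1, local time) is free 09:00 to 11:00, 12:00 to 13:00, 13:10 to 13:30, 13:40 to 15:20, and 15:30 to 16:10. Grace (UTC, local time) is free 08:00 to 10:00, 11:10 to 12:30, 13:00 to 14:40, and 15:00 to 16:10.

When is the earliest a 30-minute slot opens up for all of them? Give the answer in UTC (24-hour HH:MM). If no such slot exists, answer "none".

Jun → UTC: 02:00–08:20, 09:30–12:00.
Beatriz → UTC: 10:00–12:00, 13:00–14:00, 14:10–14:30, 14:40–16:20, 16:30–17:10.
Grace → UTC: 08:00–10:00, 11:10–12:30, 13:00–14:40, 15:00–16:10.
Jun ∩ Beatriz: 10:00–12:00.
Jun ∩ Beatriz ∩ Grace: 11:10–12:00.
Windows ≥ 30 min: 11:10–12:00.
Earliest such window starts at 11:10.

11:10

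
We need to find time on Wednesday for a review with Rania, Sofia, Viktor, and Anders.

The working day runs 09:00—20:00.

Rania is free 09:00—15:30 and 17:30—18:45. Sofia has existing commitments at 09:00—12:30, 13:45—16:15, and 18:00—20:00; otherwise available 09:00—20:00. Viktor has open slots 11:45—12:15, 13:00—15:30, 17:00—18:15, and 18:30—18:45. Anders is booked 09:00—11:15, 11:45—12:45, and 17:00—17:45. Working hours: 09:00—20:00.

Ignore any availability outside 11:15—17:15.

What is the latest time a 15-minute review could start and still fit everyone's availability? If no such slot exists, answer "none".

Sofia free within 09:00–20:00: 12:30–13:45, 16:15–18:00.
Anders free within 09:00–20:00: 11:15–11:45, 12:45–17:00, 17:45–20:00.
Rania ∩ Sofia: 12:30–13:45, 17:30–18:00.
Rania ∩ Sofia ∩ Viktor: 13:00–13:45, 17:30–18:00.
Rania ∩ Sofia ∩ Viktor ∩ Anders: 13:00–13:45, 17:45–18:00.
Restricted to 11:15–17:15: 13:00–13:45.
Windows ≥ 15 min: 13:00–13:45.
Latest start in the last window 13:00–13:45 is 13:45 − 15 min = 13:30.

13:30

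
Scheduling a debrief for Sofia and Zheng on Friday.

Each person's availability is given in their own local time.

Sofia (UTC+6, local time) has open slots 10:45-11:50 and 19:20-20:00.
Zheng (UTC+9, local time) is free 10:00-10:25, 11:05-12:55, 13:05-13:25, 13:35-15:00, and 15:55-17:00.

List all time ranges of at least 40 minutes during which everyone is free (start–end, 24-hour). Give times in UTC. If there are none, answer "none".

04:45–05:50

Sofia → UTC: 04:45–05:50, 13:20–14:00.
Zheng → UTC: 01:00–01:25, 02:05–03:55, 04:05–04:25, 04:35–06:00, 06:55–08:00.
Sofia ∩ Zheng: 04:45–05:50.
Windows ≥ 40 min: 04:45–05:50.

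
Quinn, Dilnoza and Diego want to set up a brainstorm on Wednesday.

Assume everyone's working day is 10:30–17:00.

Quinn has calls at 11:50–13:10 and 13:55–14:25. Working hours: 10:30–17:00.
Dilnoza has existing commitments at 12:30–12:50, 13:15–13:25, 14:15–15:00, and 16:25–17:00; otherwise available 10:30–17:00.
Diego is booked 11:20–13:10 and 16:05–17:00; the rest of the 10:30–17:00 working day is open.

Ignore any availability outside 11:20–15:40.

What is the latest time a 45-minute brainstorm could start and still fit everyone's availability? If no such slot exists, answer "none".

none

Quinn free within 10:30–17:00: 10:30–11:50, 13:10–13:55, 14:25–17:00.
Dilnoza free within 10:30–17:00: 10:30–12:30, 12:50–13:15, 13:25–14:15, 15:00–16:25.
Diego free within 10:30–17:00: 10:30–11:20, 13:10–16:05.
Quinn ∩ Dilnoza: 10:30–11:50, 13:10–13:15, 13:25–13:55, 15:00–16:25.
Quinn ∩ Dilnoza ∩ Diego: 10:30–11:20, 13:10–13:15, 13:25–13:55, 15:00–16:05.
Restricted to 11:20–15:40: 13:10–13:15, 13:25–13:55, 15:00–15:40.
Windows ≥ 45 min: (none).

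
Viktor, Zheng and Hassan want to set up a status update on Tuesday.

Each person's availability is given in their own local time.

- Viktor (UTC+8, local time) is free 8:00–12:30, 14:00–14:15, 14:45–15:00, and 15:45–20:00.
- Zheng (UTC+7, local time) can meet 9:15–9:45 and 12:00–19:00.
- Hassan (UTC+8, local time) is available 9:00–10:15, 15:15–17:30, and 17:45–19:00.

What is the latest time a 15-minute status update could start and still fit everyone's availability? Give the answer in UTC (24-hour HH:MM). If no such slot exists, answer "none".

Viktor → UTC: 00:00–04:30, 06:00–06:15, 06:45–07:00, 07:45–12:00.
Zheng → UTC: 02:15–02:45, 05:00–12:00.
Hassan → UTC: 01:00–02:15, 07:15–09:30, 09:45–11:00.
Viktor ∩ Zheng: 02:15–02:45, 06:00–06:15, 06:45–07:00, 07:45–12:00.
Viktor ∩ Zheng ∩ Hassan: 07:45–09:30, 09:45–11:00.
Windows ≥ 15 min: 07:45–09:30, 09:45–11:00.
Latest start in the last window 09:45–11:00 is 11:00 − 15 min = 10:45.

10:45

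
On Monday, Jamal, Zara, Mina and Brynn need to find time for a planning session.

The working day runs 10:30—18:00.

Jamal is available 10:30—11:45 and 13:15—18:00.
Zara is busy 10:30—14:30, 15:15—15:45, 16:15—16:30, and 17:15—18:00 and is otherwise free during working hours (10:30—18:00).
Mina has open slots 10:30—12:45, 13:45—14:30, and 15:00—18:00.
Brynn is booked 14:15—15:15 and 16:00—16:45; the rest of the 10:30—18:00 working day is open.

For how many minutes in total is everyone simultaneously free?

45 minutes

Zara free within 10:30–18:00: 14:30–15:15, 15:45–16:15, 16:30–17:15.
Brynn free within 10:30–18:00: 10:30–14:15, 15:15–16:00, 16:45–18:00.
Jamal ∩ Zara: 14:30–15:15, 15:45–16:15, 16:30–17:15.
Jamal ∩ Zara ∩ Mina: 15:00–15:15, 15:45–16:15, 16:30–17:15.
Jamal ∩ Zara ∩ Mina ∩ Brynn: 15:45–16:00, 16:45–17:15.
Total common minutes: 15 + 30 = 45.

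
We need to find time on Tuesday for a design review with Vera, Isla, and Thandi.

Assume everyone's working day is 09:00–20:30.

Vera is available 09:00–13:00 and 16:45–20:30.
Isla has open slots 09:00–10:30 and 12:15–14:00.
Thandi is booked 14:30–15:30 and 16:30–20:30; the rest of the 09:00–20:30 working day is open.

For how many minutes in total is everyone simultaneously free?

Thandi free within 09:00–20:30: 09:00–14:30, 15:30–16:30.
Vera ∩ Isla: 09:00–10:30, 12:15–13:00.
Vera ∩ Isla ∩ Thandi: 09:00–10:30, 12:15–13:00.
Total common minutes: 90 + 45 = 135.

135 minutes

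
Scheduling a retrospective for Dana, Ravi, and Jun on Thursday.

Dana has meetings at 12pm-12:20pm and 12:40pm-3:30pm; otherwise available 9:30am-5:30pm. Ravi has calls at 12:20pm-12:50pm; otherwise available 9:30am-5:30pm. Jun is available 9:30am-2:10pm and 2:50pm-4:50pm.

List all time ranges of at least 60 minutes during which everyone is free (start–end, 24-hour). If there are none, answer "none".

09:30–12:00, 15:30–16:50

Dana free within 09:30–17:30: 09:30–12:00, 12:20–12:40, 15:30–17:30.
Ravi free within 09:30–17:30: 09:30–12:20, 12:50–17:30.
Dana ∩ Ravi: 09:30–12:00, 15:30–17:30.
Dana ∩ Ravi ∩ Jun: 09:30–12:00, 15:30–16:50.
Windows ≥ 60 min: 09:30–12:00, 15:30–16:50.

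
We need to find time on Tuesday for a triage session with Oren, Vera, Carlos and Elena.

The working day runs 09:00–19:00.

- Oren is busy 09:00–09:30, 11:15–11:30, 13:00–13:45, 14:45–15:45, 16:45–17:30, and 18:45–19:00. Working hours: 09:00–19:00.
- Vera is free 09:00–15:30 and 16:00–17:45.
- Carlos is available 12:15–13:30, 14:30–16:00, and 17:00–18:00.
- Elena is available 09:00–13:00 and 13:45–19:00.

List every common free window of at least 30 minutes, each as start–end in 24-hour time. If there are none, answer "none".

12:15–13:00

Oren free within 09:00–19:00: 09:30–11:15, 11:30–13:00, 13:45–14:45, 15:45–16:45, 17:30–18:45.
Oren ∩ Vera: 09:30–11:15, 11:30–13:00, 13:45–14:45, 16:00–16:45, 17:30–17:45.
Oren ∩ Vera ∩ Carlos: 12:15–13:00, 14:30–14:45, 17:30–17:45.
Oren ∩ Vera ∩ Carlos ∩ Elena: 12:15–13:00, 14:30–14:45, 17:30–17:45.
Windows ≥ 30 min: 12:15–13:00.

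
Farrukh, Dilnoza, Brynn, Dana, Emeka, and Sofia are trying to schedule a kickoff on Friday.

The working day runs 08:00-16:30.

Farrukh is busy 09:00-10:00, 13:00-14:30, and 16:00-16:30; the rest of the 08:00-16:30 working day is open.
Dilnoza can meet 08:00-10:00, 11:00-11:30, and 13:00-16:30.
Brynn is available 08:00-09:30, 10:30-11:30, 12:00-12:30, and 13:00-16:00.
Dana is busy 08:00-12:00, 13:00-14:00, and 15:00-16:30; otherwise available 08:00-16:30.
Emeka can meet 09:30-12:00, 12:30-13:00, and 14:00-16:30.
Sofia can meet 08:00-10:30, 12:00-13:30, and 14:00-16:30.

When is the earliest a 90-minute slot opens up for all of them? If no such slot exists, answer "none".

Farrukh free within 08:00–16:30: 08:00–09:00, 10:00–13:00, 14:30–16:00.
Dana free within 08:00–16:30: 12:00–13:00, 14:00–15:00.
Farrukh ∩ Dilnoza: 08:00–09:00, 11:00–11:30, 14:30–16:00.
Farrukh ∩ Dilnoza ∩ Brynn: 08:00–09:00, 11:00–11:30, 14:30–16:00.
Farrukh ∩ Dilnoza ∩ Brynn ∩ Dana: 14:30–15:00.
Farrukh ∩ Dilnoza ∩ Brynn ∩ Dana ∩ Emeka: 14:30–15:00.
Farrukh ∩ Dilnoza ∩ Brynn ∩ Dana ∩ Emeka ∩ Sofia: 14:30–15:00.
Windows ≥ 90 min: (none).

none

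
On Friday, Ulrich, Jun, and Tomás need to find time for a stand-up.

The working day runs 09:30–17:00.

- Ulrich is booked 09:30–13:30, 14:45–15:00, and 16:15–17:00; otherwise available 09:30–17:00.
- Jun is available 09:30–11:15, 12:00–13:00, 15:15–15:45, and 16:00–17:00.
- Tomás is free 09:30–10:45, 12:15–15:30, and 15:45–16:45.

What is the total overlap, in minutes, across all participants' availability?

30 minutes

Ulrich free within 09:30–17:00: 13:30–14:45, 15:00–16:15.
Ulrich ∩ Jun: 15:15–15:45, 16:00–16:15.
Ulrich ∩ Jun ∩ Tomás: 15:15–15:30, 16:00–16:15.
Total common minutes: 15 + 15 = 30.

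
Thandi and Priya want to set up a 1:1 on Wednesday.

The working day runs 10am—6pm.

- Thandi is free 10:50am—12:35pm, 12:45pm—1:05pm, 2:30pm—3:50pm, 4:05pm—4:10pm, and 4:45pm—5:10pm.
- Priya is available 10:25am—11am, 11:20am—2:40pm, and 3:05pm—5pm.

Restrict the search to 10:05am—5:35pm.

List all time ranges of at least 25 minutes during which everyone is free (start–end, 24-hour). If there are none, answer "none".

Thandi ∩ Priya: 10:50–11:00, 11:20–12:35, 12:45–13:05, 14:30–14:40, 15:05–15:50, 16:05–16:10, 16:45–17:00.
Restricted to 10:05–17:35: 10:50–11:00, 11:20–12:35, 12:45–13:05, 14:30–14:40, 15:05–15:50, 16:05–16:10, 16:45–17:00.
Windows ≥ 25 min: 11:20–12:35, 15:05–15:50.

11:20–12:35, 15:05–15:50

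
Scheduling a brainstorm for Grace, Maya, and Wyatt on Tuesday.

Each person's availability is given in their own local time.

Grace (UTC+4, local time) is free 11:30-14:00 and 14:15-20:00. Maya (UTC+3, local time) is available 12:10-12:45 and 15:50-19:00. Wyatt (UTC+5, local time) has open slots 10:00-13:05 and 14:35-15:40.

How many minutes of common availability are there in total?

10 minutes

Grace → UTC: 07:30–10:00, 10:15–16:00.
Maya → UTC: 09:10–09:45, 12:50–16:00.
Wyatt → UTC: 05:00–08:05, 09:35–10:40.
Grace ∩ Maya: 09:10–09:45, 12:50–16:00.
Grace ∩ Maya ∩ Wyatt: 09:35–09:45.
Total common minutes: 10.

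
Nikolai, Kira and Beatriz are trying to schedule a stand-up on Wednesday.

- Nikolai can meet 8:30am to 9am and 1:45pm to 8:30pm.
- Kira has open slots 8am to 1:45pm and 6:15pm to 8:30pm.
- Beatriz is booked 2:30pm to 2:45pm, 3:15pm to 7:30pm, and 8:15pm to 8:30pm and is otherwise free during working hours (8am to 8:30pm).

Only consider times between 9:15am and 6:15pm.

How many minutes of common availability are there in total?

0 minutes

Beatriz free within 08:00–20:30: 08:00–14:30, 14:45–15:15, 19:30–20:15.
Nikolai ∩ Kira: 08:30–09:00, 18:15–20:30.
Nikolai ∩ Kira ∩ Beatriz: 08:30–09:00, 19:30–20:15.
Restricted to 09:15–18:15: (none).
Total common minutes: 0.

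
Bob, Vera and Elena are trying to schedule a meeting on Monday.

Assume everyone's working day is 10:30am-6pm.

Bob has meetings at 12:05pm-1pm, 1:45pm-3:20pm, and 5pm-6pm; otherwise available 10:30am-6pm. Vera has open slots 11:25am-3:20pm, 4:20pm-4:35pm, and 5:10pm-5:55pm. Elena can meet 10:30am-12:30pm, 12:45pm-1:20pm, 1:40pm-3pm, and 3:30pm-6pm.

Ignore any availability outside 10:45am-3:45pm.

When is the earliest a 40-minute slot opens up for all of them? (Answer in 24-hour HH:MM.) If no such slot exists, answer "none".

11:25

Bob free within 10:30–18:00: 10:30–12:05, 13:00–13:45, 15:20–17:00.
Bob ∩ Vera: 11:25–12:05, 13:00–13:45, 16:20–16:35.
Bob ∩ Vera ∩ Elena: 11:25–12:05, 13:00–13:20, 13:40–13:45, 16:20–16:35.
Restricted to 10:45–15:45: 11:25–12:05, 13:00–13:20, 13:40–13:45.
Windows ≥ 40 min: 11:25–12:05.
Earliest such window starts at 11:25.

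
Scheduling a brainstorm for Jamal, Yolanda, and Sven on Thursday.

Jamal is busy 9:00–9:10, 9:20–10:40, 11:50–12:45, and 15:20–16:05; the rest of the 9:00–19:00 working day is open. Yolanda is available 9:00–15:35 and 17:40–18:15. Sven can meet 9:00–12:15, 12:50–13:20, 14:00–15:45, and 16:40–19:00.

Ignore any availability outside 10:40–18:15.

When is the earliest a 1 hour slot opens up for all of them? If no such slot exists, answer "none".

10:40

Jamal free within 09:00–19:00: 09:10–09:20, 10:40–11:50, 12:45–15:20, 16:05–19:00.
Jamal ∩ Yolanda: 09:10–09:20, 10:40–11:50, 12:45–15:20, 17:40–18:15.
Jamal ∩ Yolanda ∩ Sven: 09:10–09:20, 10:40–11:50, 12:50–13:20, 14:00–15:20, 17:40–18:15.
Restricted to 10:40–18:15: 10:40–11:50, 12:50–13:20, 14:00–15:20, 17:40–18:15.
Windows ≥ 60 min: 10:40–11:50, 14:00–15:20.
Earliest such window starts at 10:40.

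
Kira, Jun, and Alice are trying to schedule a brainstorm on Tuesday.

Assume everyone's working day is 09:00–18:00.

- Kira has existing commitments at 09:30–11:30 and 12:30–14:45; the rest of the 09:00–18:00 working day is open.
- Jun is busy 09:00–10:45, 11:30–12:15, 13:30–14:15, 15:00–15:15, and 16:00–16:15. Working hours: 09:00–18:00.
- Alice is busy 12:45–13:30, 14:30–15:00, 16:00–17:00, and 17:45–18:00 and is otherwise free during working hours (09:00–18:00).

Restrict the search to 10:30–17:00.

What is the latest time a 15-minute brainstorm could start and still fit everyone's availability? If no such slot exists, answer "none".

15:45

Kira free within 09:00–18:00: 09:00–09:30, 11:30–12:30, 14:45–18:00.
Jun free within 09:00–18:00: 10:45–11:30, 12:15–13:30, 14:15–15:00, 15:15–16:00, 16:15–18:00.
Alice free within 09:00–18:00: 09:00–12:45, 13:30–14:30, 15:00–16:00, 17:00–17:45.
Kira ∩ Jun: 12:15–12:30, 14:45–15:00, 15:15–16:00, 16:15–18:00.
Kira ∩ Jun ∩ Alice: 12:15–12:30, 15:15–16:00, 17:00–17:45.
Restricted to 10:30–17:00: 12:15–12:30, 15:15–16:00.
Windows ≥ 15 min: 12:15–12:30, 15:15–16:00.
Latest start in the last window 15:15–16:00 is 16:00 − 15 min = 15:45.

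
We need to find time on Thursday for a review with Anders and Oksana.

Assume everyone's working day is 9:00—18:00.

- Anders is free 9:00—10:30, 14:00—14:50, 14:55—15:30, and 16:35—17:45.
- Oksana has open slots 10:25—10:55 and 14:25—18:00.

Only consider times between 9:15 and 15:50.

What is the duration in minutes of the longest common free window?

35 minutes

Anders ∩ Oksana: 10:25–10:30, 14:25–14:50, 14:55–15:30, 16:35–17:45.
Restricted to 09:15–15:50: 10:25–10:30, 14:25–14:50, 14:55–15:30.
Common window lengths: 5, 25, 35 min; longest is 35.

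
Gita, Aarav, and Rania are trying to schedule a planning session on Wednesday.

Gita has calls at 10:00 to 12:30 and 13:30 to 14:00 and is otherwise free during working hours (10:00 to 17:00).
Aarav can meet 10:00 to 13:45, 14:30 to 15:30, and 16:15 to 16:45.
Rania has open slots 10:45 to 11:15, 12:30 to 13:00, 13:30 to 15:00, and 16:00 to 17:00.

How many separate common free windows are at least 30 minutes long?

Gita free within 10:00–17:00: 12:30–13:30, 14:00–17:00.
Gita ∩ Aarav: 12:30–13:30, 14:30–15:30, 16:15–16:45.
Gita ∩ Aarav ∩ Rania: 12:30–13:00, 14:30–15:00, 16:15–16:45.
Windows ≥ 30 min: 12:30–13:00, 14:30–15:00, 16:15–16:45.
That's 3 windows.

3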